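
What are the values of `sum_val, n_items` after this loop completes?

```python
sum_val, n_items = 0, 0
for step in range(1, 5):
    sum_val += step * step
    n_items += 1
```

Sum of squares and count
`sum_val, n_items` takes the values: (0, 0) → (1, 0) → (1, 1) → (5, 1) → (5, 2) → (14, 2) → (14, 3) → (30, 3) → (30, 4)

Answer: 30, 4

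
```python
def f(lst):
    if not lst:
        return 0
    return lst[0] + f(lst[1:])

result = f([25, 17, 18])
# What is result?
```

25 + 17 + 18 + 0 = 60

Answer: 60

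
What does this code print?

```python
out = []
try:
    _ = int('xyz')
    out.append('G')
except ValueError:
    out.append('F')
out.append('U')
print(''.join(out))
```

Execution trace: 'F' (except ValueError) → 'U' (after the try/except). Output: FU

Answer: FU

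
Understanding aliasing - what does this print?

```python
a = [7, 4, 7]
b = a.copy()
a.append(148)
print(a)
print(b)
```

Key concept: list.copy() creates independent copy.
Step by step:
`a = [7, 4, 7]` → a = [7, 4, 7]
`b = a.copy()` → b = [7, 4, 7]
`a.append(148)` → a = [7, 4, 7, 148]
`print(a)` → prints [7, 4, 7, 148]
`print(b)` → prints [7, 4, 7]

Answer:
[7, 4, 7, 148]
[7, 4, 7]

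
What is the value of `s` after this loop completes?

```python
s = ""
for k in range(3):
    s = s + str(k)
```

Concatenate digits 0 to 2
`s` takes the values: "" → "0" → "01" → "012"

Answer: "012"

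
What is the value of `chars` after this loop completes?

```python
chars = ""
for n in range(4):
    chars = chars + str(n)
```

Concatenate digits 0 to 3
`chars` takes the values: "" → "0" → "01" → "012" → "0123"

Answer: "0123"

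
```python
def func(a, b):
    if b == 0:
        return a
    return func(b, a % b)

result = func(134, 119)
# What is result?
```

func(134, 119) -> func(119, 15) -> func(15, 14) -> func(14, 1) -> func(1, 0) -> 1

Answer: 1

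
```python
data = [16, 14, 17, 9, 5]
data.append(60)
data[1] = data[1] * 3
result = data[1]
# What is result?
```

Trace:
`data = [16, 14, 17, 9, 5]` → data = [16, 14, 17, 9, 5]
`data.append(60)` → data = [16, 14, 17, 9, 5, 60]
`data[1] = data[1] * 3` → data = [16, 42, 17, 9, 5, 60]
`result = data[1]` → result = 42
So result = 42

Answer: 42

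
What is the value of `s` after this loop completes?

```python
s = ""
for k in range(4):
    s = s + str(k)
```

Concatenate digits 0 to 3
`s` takes the values: "" → "0" → "01" → "012" → "0123"

Answer: "0123"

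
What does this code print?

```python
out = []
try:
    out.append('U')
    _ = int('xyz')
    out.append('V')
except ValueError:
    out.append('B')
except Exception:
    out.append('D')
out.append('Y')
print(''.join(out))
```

Execution trace: 'U' (try body) → 'B' (except ValueError) → 'Y' (after the try/except). Output: UBY

Answer: UBY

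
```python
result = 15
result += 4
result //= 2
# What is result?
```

Trace:
`result = 15` → result = 15
`result += 4` → result = 19
`result //= 2` → result = 9
So result = 9

Answer: 9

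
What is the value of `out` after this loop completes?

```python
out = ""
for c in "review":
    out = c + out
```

Reverse 'review'
`out` takes the values: "" → "r" → "er" → "ver" → "iver" → "eiver" → "weiver"

Answer: "weiver"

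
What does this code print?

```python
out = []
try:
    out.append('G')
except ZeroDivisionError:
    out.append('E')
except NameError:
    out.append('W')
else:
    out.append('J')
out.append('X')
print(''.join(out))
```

Execution trace: 'G' (try body, no exception) → 'J' (else) → 'X' (after the try/except). Output: GJX

Answer: GJX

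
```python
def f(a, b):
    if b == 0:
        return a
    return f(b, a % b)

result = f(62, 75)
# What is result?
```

f(62, 75) -> f(75, 62) -> f(62, 13) -> f(13, 10) -> f(10, 3) -> f(3, 1) -> f(1, 0) -> 1

Answer: 1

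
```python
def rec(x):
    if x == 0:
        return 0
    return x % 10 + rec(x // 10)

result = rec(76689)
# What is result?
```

Sum of digits of 76689: 9 + 8 + 6 + 6 + 7 = 36

Answer: 36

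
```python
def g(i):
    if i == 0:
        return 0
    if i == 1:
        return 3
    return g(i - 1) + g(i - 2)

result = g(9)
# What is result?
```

Build up from base cases: g(0)=0, g(1)=3, g(2)=3, g(3)=6, g(4)=9, g(5)=15, g(6)=24, ..., g(9)=102

Answer: 102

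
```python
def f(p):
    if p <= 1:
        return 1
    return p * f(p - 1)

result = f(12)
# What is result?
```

f(12) = 12 * 11 * 10 * 9 * 8 * 7 * 6 * 5 * 4 * 3 * 2 * 1 = 479001600

Answer: 479001600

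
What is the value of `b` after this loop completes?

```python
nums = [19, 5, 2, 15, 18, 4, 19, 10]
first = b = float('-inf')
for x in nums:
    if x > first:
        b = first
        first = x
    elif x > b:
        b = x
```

Second largest (with repeats) in [19, 5, 2, 15, 18, 4, 19, 10]
`b` takes the values: -inf → 5 → 15 → 18 → 19

Answer: 19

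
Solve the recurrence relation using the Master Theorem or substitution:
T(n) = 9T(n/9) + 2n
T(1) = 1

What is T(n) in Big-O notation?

By Master Theorem: a=9, b=9, f(n)=2n. Since log_9(9) = 1 and f(n) = Θ(n^1), Case 2 applies. T(n) = O(n log n).

Answer: O(n log n)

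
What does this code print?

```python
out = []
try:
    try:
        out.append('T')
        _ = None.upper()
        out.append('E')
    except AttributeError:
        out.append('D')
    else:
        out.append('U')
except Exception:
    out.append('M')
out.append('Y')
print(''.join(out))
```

Execution trace: 'T' (inner try body) → 'D' (inner except AttributeError) → 'Y' (after the try/except). Output: TDY

Answer: TDY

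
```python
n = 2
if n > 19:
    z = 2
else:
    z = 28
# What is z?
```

Trace:
`n = 2` → n = 2
`if n > 19: ...` → n > 19 is False, take else branch → z = 28
So z = 28

Answer: 28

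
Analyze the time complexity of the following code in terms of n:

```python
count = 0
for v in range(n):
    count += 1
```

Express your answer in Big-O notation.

Each loop level contributes: n. Multiplying the contributions gives O(n).

Answer: O(n)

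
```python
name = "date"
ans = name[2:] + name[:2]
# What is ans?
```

Trace:
`name = "date"` → name = 'date'
`ans = name[2:] + name[:2]` → ans = 'teda'
So ans = 'teda'

Answer: 'teda'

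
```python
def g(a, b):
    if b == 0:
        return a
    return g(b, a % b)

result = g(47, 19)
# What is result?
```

g(47, 19) -> g(19, 9) -> g(9, 1) -> g(1, 0) -> 1

Answer: 1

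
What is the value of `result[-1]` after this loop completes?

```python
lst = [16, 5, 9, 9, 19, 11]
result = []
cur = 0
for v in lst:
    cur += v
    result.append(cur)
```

Cumulative sum ends at 69
`result` takes the values: [] → [16] → [16, 21] → [16, 21, 30] → [16, 21, 30, 39] → [16, 21, 30, 39, 58] → [16, 21, 30, 39, 58, 69]
So `result[-1]` = 69

Answer: 69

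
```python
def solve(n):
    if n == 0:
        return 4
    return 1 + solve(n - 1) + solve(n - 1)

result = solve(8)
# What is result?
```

solve(n) = 1 + 2·solve(n-1), solve(0)=4. Closed form: (4+1)·2^8 - 1 = 1279.

Answer: 1279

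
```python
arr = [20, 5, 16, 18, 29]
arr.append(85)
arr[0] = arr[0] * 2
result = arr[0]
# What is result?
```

Trace:
`arr = [20, 5, 16, 18, 29]` → arr = [20, 5, 16, 18, 29]
`arr.append(85)` → arr = [20, 5, 16, 18, 29, 85]
`arr[0] = arr[0] * 2` → arr = [40, 5, 16, 18, 29, 85]
`result = arr[0]` → result = 40
So result = 40

Answer: 40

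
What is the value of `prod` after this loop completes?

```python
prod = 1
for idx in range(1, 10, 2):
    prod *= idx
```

Product of 1, 3, 5, ... up to 9
`prod` takes the values: 1 → 3 → 15 → 105 → 945

Answer: 945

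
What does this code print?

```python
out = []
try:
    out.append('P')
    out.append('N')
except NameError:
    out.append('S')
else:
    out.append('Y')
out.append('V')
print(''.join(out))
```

Execution trace: 'P' (try body) → 'N' (try body, no exception) → 'Y' (else) → 'V' (after the try/except). Output: PNYV

Answer: PNYV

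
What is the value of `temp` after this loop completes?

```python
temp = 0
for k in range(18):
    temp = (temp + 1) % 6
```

Increment mod 6, 18 times = 0
`temp` takes the values: 0 → 1 → 2 → 3 → 4 → 5 → 0 → 1 → 2 → 3 → 4 → 5 → 0 → 1 → 2 → 3 → 4 → 5 → 0

Answer: 0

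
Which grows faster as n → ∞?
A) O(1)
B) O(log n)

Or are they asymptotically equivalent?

O(1) vs O(log n): Higher order terms dominate.

Answer: B) O(log n) grows faster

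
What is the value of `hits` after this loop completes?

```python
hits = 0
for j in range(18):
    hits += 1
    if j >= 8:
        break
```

Loop breaks when j reaches 8, hits is 9
`hits` takes the values: 0 → 1 → 2 → 3 → 4 → 5 → 6 → 7 → 8 → 9

Answer: 9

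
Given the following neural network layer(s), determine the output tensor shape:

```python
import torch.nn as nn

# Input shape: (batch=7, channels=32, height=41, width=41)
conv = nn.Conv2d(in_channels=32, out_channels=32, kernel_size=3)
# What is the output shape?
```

Input: (7, 32, 41, 41) -> Output: (7, 32, 39, 39)

Answer: (7, 32, 39, 39)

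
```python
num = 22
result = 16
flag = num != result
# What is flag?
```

Trace:
`num = 22` → num = 22
`result = 16` → result = 16
`flag = num != result` → flag = True
So flag = True

Answer: True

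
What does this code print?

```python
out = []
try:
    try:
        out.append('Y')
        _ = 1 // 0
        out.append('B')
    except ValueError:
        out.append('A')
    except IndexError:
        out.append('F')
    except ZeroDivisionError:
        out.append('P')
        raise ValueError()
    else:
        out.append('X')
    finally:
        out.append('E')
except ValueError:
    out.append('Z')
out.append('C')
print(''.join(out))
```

Execution trace: 'Y' (inner try body) → 'P' (inner except ZeroDivisionError) → 'E' (inner finally) → 'Z' (outer except ValueError) → 'C' (after the try/except). Output: YPEZC

Answer: YPEZC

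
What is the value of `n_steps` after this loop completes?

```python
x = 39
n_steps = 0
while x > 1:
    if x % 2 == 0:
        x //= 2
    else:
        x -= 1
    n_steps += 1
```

Steps to reduce 39 to 1
`n_steps` takes the values: 0 → 1 → 2 → 3 → 4 → 5 → 6 → 7 → 8

Answer: 8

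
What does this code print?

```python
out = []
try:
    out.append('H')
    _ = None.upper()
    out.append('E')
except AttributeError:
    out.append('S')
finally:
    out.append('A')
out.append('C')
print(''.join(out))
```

Execution trace: 'H' (try body) → 'S' (except AttributeError) → 'A' (finally) → 'C' (after the try/except). Output: HSAC

Answer: HSAC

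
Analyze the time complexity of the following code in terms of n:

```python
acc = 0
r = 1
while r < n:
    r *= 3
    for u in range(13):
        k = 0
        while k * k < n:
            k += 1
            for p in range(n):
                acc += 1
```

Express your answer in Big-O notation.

Each loop level contributes: log n × 1 × √n × n. Multiplying the contributions gives O(n√n log n).

Answer: O(n√n log n)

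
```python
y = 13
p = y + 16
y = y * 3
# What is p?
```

Trace:
`y = 13` → y = 13
`p = y + 16` → p = 29
`y = y * 3` → y = 39
So p = 29

Answer: 29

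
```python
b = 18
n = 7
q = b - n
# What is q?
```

Trace:
`b = 18` → b = 18
`n = 7` → n = 7
`q = b - n` → q = 11
So q = 11

Answer: 11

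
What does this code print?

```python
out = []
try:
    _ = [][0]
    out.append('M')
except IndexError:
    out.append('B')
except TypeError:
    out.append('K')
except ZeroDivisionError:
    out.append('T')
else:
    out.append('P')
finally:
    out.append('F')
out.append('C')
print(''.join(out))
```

Execution trace: 'B' (except IndexError) → 'F' (finally) → 'C' (after the try/except). Output: BFC

Answer: BFC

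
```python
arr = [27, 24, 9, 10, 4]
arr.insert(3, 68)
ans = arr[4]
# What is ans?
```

Trace:
`arr = [27, 24, 9, 10, 4]` → arr = [27, 24, 9, 10, 4]
`arr.insert(3, 68)` → arr = [27, 24, 9, 68, 10, 4]
`ans = arr[4]` → ans = 10
So ans = 10

Answer: 10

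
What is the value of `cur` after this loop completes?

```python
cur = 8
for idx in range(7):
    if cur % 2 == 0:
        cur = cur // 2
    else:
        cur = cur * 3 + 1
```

Collatz-style transformation from 8
`cur` takes the values: 8 → 4 → 2 → 1 → 4 → 2 → 1 → 4

Answer: 4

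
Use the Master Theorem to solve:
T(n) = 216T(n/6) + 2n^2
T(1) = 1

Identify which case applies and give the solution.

a=216, b=6, f(n)=2n^2. log_6(216) = 3. Since c=2 < 3, Case 1 applies: T(n) = Θ(n^log_b(a)) = O(n^3).

Answer: O(n^3) - Case 1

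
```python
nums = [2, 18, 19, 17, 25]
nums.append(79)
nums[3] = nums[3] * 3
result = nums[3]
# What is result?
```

Trace:
`nums = [2, 18, 19, 17, 25]` → nums = [2, 18, 19, 17, 25]
`nums.append(79)` → nums = [2, 18, 19, 17, 25, 79]
`nums[3] = nums[3] * 3` → nums = [2, 18, 19, 51, 25, 79]
`result = nums[3]` → result = 51
So result = 51

Answer: 51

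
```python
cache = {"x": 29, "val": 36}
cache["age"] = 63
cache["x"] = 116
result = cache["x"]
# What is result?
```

Trace:
`cache = {"x": 29, "val": 36}` → cache = {'x': 29, 'val': 36}
`cache["age"] = 63` → cache = {'x': 29, 'val': 36, 'age': 63}
`cache["x"] = 116` → cache = {'x': 116, 'val': 36, 'age': 63}
`result = cache["x"]` → result = 116
So result = 116

Answer: 116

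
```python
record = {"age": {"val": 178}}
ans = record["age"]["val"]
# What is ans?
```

Trace:
`record = {"age": {"val": 178}}` → record = {'age': {'val': 178}}
`ans = record["age"]["val"]` → ans = 178
So ans = 178

Answer: 178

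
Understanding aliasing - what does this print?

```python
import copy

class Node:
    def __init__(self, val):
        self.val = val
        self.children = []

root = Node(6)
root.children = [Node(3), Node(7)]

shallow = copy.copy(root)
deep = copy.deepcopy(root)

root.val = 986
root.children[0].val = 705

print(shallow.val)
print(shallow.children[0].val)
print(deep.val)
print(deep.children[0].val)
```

Key concept: deep copy with custom objects.
Step by step:
`root = Node(6)` → root = Node(val=6, children=[])
`root.children = [Node(3), Node(7)]` → root = Node(val=6, children=[Node(val=3, children=[]), Node(val=7, children=[])])
`shallow = copy.copy(root)` → shallow = Node(val=6, children=[Node(val=3, children=[]), Node(val=7, children=[])])
`deep = copy.deepcopy(root)` → deep = Node(val=6, children=[Node(val=3, children=[]), Node(val=7, children=[])])
`root.val = 986` → root = Node(val=986, children=[Node(val=3, children=[]), Node(val=7, children=[])])
`root.children[0].val = 705` → root = Node(val=986, children=[Node(val=705, children=[]), Node(val=7, children=[])]); shallow = Node(val=6, children=[Node(val=705, children=[]), Node(val=7, children=[])])
`print(shallow.val)` → prints 6
`print(shallow.children[0].val)` → prints 705
`print(deep.val)` → prints 6
`print(deep.children[0].val)` → prints 3

Answer:
6
705
6
3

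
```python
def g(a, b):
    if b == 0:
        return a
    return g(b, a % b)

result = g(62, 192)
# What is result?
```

g(62, 192) -> g(192, 62) -> g(62, 6) -> g(6, 2) -> g(2, 0) -> 2

Answer: 2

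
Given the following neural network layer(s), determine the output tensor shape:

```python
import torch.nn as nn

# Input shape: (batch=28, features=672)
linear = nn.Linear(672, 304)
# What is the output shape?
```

Input: (28, 672) -> Output: (28, 304)

Answer: (28, 304)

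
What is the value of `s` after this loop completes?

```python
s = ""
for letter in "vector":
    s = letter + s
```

Reverse 'vector'
`s` takes the values: "" → "v" → "ev" → "cev" → "tcev" → "otcev" → "rotcev"

Answer: "rotcev"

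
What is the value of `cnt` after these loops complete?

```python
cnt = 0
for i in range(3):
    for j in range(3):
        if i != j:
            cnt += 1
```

3² - 3 (exclude diagonal)
`cnt` takes the values: 0 → 1 → 2 → 3 → 4 → 5 → 6

Answer: 6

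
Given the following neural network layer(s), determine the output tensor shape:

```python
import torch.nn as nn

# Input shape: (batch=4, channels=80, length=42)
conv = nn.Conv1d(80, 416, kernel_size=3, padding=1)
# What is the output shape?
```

Input: (4, 80, 42) -> Output: (4, 416, 42)

Answer: (4, 416, 42)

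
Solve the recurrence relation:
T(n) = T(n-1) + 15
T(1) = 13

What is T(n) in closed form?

Unrolling: T(n) = T(1) + 15·(n-1) = 13 + 15(n-1) = 15n - 2.

Answer: T(n) = 15n - 2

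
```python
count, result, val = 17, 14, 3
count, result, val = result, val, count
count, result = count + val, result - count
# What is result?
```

Trace:
`count, result, val = 17, 14, 3` → count = 17; result = 14; val = 3
`count, result, val = result, val, count` → count = 14; result = 3; val = 17
`count, result = count + val, result - count` → count = 31; result = -11
So result = -11

Answer: -11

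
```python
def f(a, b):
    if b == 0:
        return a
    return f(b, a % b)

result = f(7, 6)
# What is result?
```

f(7, 6) -> f(6, 1) -> f(1, 0) -> 1

Answer: 1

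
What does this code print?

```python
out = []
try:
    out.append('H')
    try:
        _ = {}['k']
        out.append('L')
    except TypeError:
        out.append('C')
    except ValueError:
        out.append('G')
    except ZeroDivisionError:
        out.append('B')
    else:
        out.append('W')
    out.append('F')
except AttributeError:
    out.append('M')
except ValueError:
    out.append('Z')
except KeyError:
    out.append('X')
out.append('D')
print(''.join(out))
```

Execution trace: 'H' (try body) → 'X' (except KeyError) → 'D' (after the try/except). Output: HXD

Answer: HXD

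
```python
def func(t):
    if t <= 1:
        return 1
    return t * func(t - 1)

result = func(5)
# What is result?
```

func(5) = 5 * 4 * 3 * 2 * 1 = 120

Answer: 120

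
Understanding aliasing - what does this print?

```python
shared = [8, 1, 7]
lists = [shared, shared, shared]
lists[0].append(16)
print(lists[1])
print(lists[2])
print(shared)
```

Key concept: list of same reference.
Step by step:
`shared = [8, 1, 7]` → shared = [8, 1, 7]
`lists = [shared, shared, shared]` → lists = [[8, 1, 7], [8, 1, 7], [8, 1, 7]]
`lists[0].append(16)` → shared = [8, 1, 7, 16]; lists = [[8, 1, 7, 16], [8, 1, 7, 16], [8, 1, 7, 16]]
`print(lists[1])` → prints [8, 1, 7, 16]
`print(lists[2])` → prints [8, 1, 7, 16]
`print(shared)` → prints [8, 1, 7, 16]

Answer:
[8, 1, 7, 16]
[8, 1, 7, 16]
[8, 1, 7, 16]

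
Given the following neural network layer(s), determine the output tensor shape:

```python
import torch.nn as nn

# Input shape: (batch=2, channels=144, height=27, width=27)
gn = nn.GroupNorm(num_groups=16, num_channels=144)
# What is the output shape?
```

Input: (2, 144, 27, 27) -> Output: (2, 144, 27, 27)

Answer: (2, 144, 27, 27)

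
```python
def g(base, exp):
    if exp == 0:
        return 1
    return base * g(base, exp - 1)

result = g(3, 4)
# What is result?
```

g(3, 4) = 3 * 3 * 3 * 3 = 81

Answer: 81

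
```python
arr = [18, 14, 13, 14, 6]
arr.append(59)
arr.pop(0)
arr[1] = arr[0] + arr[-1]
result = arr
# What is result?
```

Trace:
`arr = [18, 14, 13, 14, 6]` → arr = [18, 14, 13, 14, 6]
`arr.append(59)` → arr = [18, 14, 13, 14, 6, 59]
`arr.pop(0)` → arr = [14, 13, 14, 6, 59]
`arr[1] = arr[0] + arr[-1]` → arr = [14, 73, 14, 6, 59]
`result = arr` → result = [14, 73, 14, 6, 59]
So result = [14, 73, 14, 6, 59]

Answer: [14, 73, 14, 6, 59]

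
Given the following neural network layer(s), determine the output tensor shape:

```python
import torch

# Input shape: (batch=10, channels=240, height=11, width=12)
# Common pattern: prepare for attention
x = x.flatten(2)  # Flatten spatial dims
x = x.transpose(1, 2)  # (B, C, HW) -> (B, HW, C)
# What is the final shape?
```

Input: (10, 240, 11, 12) -> after flatten(2): (10, 240, 132) -> Output: (10, 132, 240)

Answer: (10, 132, 240)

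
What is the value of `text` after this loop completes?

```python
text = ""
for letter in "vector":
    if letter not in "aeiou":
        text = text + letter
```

Remove vowels from 'vector'
`text` takes the values: "" → "v" → "vc" → "vct" → "vctr"

Answer: "vctr"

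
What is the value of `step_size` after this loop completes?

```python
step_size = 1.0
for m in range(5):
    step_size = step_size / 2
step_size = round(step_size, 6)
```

Halving LR 5 times: 1 / 2^5
`step_size` takes the values: 1.0 → 0.5 → 0.25 → 0.125 → 0.0625 → 0.03125

Answer: 0.03125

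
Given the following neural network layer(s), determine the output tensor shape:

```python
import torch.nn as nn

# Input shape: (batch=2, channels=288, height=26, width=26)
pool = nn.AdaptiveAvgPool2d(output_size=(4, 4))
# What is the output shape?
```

Input: (2, 288, 26, 26) -> Output: (2, 288, 4, 4)

Answer: (2, 288, 4, 4)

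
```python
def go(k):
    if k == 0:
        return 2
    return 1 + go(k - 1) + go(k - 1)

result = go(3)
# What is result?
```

go(k) = 1 + 2·go(k-1), go(0)=2. Closed form: (2+1)·2^3 - 1 = 23.

Answer: 23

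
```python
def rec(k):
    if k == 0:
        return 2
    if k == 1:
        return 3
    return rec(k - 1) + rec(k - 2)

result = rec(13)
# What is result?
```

Build up from base cases: rec(0)=2, rec(1)=3, rec(2)=5, rec(3)=8, rec(4)=13, rec(5)=21, rec(6)=34, ..., rec(13)=987

Answer: 987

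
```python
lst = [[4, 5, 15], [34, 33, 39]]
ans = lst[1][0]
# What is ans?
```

Trace:
`lst = [[4, 5, 15], [34, 33, 39]]` → lst = [[4, 5, 15], [34, 33, 39]]
`ans = lst[1][0]` → ans = 34
So ans = 34

Answer: 34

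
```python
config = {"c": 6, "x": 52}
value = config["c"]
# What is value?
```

Trace:
`config = {"c": 6, "x": 52}` → config = {'c': 6, 'x': 52}
`value = config["c"]` → value = 6
So value = 6

Answer: 6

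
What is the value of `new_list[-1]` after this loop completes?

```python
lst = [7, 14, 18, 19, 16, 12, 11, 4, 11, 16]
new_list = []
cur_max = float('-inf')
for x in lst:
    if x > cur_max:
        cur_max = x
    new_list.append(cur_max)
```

Running max ends at 19
`new_list` takes the values: [] → [7] → [7, 14] → [7, 14, 18] → [7, 14, 18, 19] → [7, 14, 18, 19, 19] → [7, 14, 18, 19, 19, 19] → [7, 14, 18, 19, 19, 19, 19] → [7, 14, 18, 19, 19, 19, 19, 19] → [7, 14, 18, 19, 19, 19, 19, 19, 19] → [7, 14, 18, 19, 19, 19, 19, 19, 19, 19]
So `new_list[-1]` = 19

Answer: 19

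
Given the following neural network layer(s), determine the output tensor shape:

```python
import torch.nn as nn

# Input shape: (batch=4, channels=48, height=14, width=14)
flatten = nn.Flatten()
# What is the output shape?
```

Input: (4, 48, 14, 14) -> Output: (4, 9408)

Answer: (4, 9408)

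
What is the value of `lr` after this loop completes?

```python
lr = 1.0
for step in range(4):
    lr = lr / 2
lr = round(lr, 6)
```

Halving LR 4 times: 1 / 2^4
`lr` takes the values: 1.0 → 0.5 → 0.25 → 0.125 → 0.0625

Answer: 0.0625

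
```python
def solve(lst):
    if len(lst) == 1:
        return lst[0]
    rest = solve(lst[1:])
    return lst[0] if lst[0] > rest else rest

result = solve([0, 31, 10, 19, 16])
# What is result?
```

Recursive max over [0, 31, 10, 19, 16] = 31

Answer: 31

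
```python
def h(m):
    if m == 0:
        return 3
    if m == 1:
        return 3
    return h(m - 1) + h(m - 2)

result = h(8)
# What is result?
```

Build up from base cases: h(0)=3, h(1)=3, h(2)=6, h(3)=9, h(4)=15, h(5)=24, h(6)=39, ..., h(8)=102

Answer: 102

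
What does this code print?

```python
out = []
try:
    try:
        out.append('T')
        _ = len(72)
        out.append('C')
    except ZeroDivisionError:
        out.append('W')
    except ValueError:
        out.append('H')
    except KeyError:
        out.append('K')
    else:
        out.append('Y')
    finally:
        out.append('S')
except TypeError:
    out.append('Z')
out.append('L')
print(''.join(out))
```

Execution trace: 'T' (try body) → 'S' (finally) → 'Z' (outer except TypeError) → 'L' (after the try/except). Output: TSZL

Answer: TSZL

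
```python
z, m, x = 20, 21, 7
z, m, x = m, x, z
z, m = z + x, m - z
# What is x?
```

Trace:
`z, m, x = 20, 21, 7` → z = 20; m = 21; x = 7
`z, m, x = m, x, z` → z = 21; m = 7; x = 20
`z, m = z + x, m - z` → z = 41; m = -14
So x = 20

Answer: 20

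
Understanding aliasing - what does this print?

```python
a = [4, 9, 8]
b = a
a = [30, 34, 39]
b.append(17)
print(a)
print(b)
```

Key concept: rebinding vs mutation: a is rebound to a new list, b still points at the original.
Step by step:
`a = [4, 9, 8]` → a = [4, 9, 8]
`b = a` → b = [4, 9, 8] (same object as a)
`a = [30, 34, 39]` → a = [30, 34, 39]
`b.append(17)` → b = [4, 9, 8, 17]
`print(a)` → prints [30, 34, 39]
`print(b)` → prints [4, 9, 8, 17]

Answer:
[30, 34, 39]
[4, 9, 8, 17]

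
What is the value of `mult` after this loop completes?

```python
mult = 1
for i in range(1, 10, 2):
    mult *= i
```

Product of 1, 3, 5, ... up to 9
`mult` takes the values: 1 → 3 → 15 → 105 → 945

Answer: 945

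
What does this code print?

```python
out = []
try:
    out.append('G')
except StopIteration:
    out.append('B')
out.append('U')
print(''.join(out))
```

Execution trace: 'G' (try body, no exception) → 'U' (after the try/except). Output: GU

Answer: GU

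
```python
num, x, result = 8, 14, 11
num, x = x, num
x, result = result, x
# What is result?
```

Trace:
`num, x, result = 8, 14, 11` → num = 8; x = 14; result = 11
`num, x = x, num` → num = 14; x = 8
`x, result = result, x` → x = 11; result = 8
So result = 8

Answer: 8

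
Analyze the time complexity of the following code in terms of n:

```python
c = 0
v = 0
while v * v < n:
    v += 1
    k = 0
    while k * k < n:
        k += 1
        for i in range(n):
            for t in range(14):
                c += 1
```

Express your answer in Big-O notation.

Each loop level contributes: √n × √n × n × 1. Multiplying the contributions gives O(n^2).

Answer: O(n^2)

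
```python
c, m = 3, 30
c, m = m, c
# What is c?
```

Trace:
`c, m = 3, 30` → c = 3; m = 30
`c, m = m, c` → c = 30; m = 3
So c = 30

Answer: 30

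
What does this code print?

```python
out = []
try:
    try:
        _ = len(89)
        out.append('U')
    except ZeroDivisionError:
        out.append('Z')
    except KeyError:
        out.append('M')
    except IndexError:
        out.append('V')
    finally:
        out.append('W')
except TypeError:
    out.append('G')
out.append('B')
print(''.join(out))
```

Execution trace: 'W' (finally) → 'G' (outer except TypeError) → 'B' (after the try/except). Output: WGB

Answer: WGB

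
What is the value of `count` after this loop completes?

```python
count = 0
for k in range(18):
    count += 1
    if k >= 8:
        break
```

Loop breaks when k reaches 8, count is 9
`count` takes the values: 0 → 1 → 2 → 3 → 4 → 5 → 6 → 7 → 8 → 9

Answer: 9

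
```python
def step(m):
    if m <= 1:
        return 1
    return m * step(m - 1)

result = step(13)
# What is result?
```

step(13) = 13 * 12 * 11 * 10 * 9 * 8 * 7 * 6 * 5 * 4 * 3 * 2 * 1 = 6227020800

Answer: 6227020800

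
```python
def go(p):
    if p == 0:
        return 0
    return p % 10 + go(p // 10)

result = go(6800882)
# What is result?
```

Sum of digits of 6800882: 2 + 8 + 8 + 0 + 0 + 8 + 6 = 32

Answer: 32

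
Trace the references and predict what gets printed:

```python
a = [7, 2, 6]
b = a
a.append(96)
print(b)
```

Key concept: basic list aliasing.
Step by step:
`a = [7, 2, 6]` → a = [7, 2, 6]
`b = a` → b = [7, 2, 6] (same object as a)
`a.append(96)` → a = [7, 2, 6, 96] (same object as b); b = [7, 2, 6, 96] (same object as a)
`print(b)` → prints [7, 2, 6, 96]

Answer: [7, 2, 6, 96]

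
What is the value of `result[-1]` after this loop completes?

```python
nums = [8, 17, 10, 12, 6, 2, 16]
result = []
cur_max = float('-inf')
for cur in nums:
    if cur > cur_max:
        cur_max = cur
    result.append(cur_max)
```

Running max ends at 17
`result` takes the values: [] → [8] → [8, 17] → [8, 17, 17] → [8, 17, 17, 17] → [8, 17, 17, 17, 17] → [8, 17, 17, 17, 17, 17] → [8, 17, 17, 17, 17, 17, 17]
So `result[-1]` = 17

Answer: 17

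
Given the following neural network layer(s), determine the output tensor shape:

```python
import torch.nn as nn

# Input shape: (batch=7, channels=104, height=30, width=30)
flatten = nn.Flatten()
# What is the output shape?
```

Input: (7, 104, 30, 30) -> Output: (7, 93600)

Answer: (7, 93600)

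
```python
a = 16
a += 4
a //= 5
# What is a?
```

Trace:
`a = 16` → a = 16
`a += 4` → a = 20
`a //= 5` → a = 4
So a = 4

Answer: 4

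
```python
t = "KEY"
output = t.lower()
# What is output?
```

Trace:
`t = "KEY"` → t = 'KEY'
`output = t.lower()` → output = 'key'
So output = 'key'

Answer: 'key'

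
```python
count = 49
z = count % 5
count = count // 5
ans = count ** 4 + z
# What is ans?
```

Trace:
`count = 49` → count = 49
`z = count % 5` → z = 4
`count = count // 5` → count = 9
`ans = count ** 4 + z` → ans = 6565
So ans = 6565

Answer: 6565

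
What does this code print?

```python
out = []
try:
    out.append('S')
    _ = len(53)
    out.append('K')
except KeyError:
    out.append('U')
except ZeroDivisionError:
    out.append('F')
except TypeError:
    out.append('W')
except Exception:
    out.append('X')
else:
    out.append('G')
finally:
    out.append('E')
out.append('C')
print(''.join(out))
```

Execution trace: 'S' (try body) → 'W' (except TypeError) → 'E' (finally) → 'C' (after the try/except). Output: SWEC

Answer: SWEC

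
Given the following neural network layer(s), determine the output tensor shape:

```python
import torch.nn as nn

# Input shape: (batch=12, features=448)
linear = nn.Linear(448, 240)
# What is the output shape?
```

Input: (12, 448) -> Output: (12, 240)

Answer: (12, 240)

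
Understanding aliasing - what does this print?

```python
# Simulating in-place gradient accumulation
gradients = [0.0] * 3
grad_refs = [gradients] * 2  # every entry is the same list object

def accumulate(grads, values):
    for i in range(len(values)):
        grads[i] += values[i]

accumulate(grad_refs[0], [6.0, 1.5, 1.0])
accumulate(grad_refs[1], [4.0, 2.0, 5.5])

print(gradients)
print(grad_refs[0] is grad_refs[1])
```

Key concept: gradient accumulation aliasing.
Step by step:
`gradients = [0.0] * 3` → gradients = [0.0, 0.0, 0.0]
`grad_refs = [gradients] * 2` → grad_refs = [[0.0, 0.0, 0.0], [0.0, 0.0, 0.0]]
`accumulate(grad_refs[0], [6.0, 1.5, 1.0])` → gradients = [6.0, 1.5, 1.0]; grad_refs = [[6.0, 1.5, 1.0], [6.0, 1.5, 1.0]]
`accumulate(grad_refs[1], [4.0, 2.0, 5.5])` → gradients = [10.0, 3.5, 6.5]; grad_refs = [[10.0, 3.5, 6.5], [10.0, 3.5, 6.5]]
`print(gradients)` → prints [10.0, 3.5, 6.5]
`print(grad_refs[0] is grad_refs[1])` → prints True

Answer:
[10.0, 3.5, 6.5]
True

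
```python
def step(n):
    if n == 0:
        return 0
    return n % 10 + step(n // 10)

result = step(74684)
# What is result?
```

Sum of digits of 74684: 4 + 8 + 6 + 4 + 7 = 29

Answer: 29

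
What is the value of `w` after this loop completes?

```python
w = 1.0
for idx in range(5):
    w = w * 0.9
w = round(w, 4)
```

Exponential decay: 1.0 * 0.9^5
`w` takes the values: 1.0 → 0.9 → 0.81 → 0.729 → 0.6561 → 0.59049 → 0.5905

Answer: 0.5905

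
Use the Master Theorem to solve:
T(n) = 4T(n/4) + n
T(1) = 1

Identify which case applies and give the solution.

a=4, b=4, f(n)=n. log_4(4) = 1. Since c=1 = 1, Case 2 applies: T(n) = Θ(n^log_b(a) · log n) = O(n log n).

Answer: O(n log n) - Case 2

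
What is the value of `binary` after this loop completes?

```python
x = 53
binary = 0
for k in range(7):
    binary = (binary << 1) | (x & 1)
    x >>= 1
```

Reverse lowest 7 bits of 53
`binary` takes the values: 0 → 1 → 2 → 5 → 10 → 21 → 43 → 86

Answer: 86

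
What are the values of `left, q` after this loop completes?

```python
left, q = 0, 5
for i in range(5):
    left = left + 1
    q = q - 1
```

left goes 0→5, q goes 5→0
`left, q` takes the values: (0, 5) → (1, 5) → (1, 4) → (2, 4) → (2, 3) → (3, 3) → (3, 2) → (4, 2) → (4, 1) → (5, 1) → (5, 0)

Answer: 5, 0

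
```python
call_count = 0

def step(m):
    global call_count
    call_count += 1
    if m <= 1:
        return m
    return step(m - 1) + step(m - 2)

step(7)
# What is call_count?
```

Calls(m) = 1 + Calls(m-1) + Calls(m-2); Calls(0)=Calls(1)=1. For m=7 this gives 41.

Answer: 41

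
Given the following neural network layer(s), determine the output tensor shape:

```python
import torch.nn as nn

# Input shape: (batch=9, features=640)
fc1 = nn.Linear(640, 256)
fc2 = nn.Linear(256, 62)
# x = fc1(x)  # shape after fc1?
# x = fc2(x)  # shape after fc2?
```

Input: (9, 640) -> after fc1: (9, 256) -> Output: (9, 62)

Answer: (9, 62)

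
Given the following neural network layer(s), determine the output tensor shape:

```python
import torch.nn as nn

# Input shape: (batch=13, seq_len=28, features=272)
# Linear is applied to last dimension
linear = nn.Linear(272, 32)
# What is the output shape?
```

Input: (13, 28, 272) -> Output: (13, 28, 32)

Answer: (13, 28, 32)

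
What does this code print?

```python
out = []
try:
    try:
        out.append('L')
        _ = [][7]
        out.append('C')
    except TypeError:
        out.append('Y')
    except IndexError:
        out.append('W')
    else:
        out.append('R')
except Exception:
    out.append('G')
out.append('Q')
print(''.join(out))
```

Execution trace: 'L' (inner try body) → 'W' (inner except IndexError) → 'Q' (after the try/except). Output: LWQ

Answer: LWQ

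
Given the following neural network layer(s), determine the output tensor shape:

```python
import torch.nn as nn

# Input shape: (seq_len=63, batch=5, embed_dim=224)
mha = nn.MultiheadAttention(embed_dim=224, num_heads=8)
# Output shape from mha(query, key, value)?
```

Input: (63, 5, 224) -> Output: (63, 5, 224)

Answer: (63, 5, 224)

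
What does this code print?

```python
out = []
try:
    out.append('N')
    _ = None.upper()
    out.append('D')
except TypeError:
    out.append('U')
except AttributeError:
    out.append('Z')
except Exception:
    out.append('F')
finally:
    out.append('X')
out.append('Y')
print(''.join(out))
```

Execution trace: 'N' (try body) → 'Z' (except AttributeError) → 'X' (finally) → 'Y' (after the try/except). Output: NZXY

Answer: NZXY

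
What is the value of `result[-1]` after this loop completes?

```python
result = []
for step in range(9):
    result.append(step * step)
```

Last element of squares 0 to 8
`result` takes the values: [] → [0] → [0, 1] → [0, 1, 4] → [0, 1, 4, 9] → [0, 1, 4, 9, 16] → [0, 1, 4, 9, 16, 25] → [0, 1, 4, 9, 16, 25, 36] → [0, 1, 4, 9, 16, 25, 36, 49] → [0, 1, 4, 9, 16, 25, 36, 49, 64]
So `result[-1]` = 64

Answer: 64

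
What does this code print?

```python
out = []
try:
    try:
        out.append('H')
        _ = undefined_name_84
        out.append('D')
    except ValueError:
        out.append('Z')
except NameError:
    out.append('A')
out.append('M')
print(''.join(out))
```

Execution trace: 'H' (try body) → 'A' (outer except NameError) → 'M' (after the try/except). Output: HAM

Answer: HAM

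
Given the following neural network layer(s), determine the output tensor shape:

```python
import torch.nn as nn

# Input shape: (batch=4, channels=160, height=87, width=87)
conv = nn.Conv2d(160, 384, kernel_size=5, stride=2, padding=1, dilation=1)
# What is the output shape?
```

Input: (4, 160, 87, 87) -> Output: (4, 384, 43, 43)

Answer: (4, 384, 43, 43)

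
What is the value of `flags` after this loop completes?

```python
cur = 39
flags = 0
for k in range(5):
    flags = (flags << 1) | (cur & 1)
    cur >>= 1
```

Reverse lowest 5 bits of 39
`flags` takes the values: 0 → 1 → 3 → 7 → 14 → 28

Answer: 28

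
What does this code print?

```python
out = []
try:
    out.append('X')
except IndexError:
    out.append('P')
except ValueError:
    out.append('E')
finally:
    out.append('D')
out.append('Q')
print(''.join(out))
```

Execution trace: 'X' (try body, no exception) → 'D' (finally) → 'Q' (after the try/except). Output: XDQ

Answer: XDQ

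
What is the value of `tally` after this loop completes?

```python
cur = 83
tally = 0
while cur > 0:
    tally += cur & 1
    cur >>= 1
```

Count set bits in 83 (binary: 0b1010011)
`tally` takes the values: 0 → 1 → 2 → 3 → 4

Answer: 4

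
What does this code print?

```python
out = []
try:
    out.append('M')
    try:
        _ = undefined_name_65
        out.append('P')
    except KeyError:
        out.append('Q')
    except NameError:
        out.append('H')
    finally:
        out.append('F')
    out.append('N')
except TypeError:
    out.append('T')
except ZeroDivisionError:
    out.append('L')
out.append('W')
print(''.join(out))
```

Execution trace: 'M' (try body) → 'H' (inner except NameError) → 'F' (inner finally) → 'N' (try body, no exception) → 'W' (after the try/except). Output: MHFNW

Answer: MHFNW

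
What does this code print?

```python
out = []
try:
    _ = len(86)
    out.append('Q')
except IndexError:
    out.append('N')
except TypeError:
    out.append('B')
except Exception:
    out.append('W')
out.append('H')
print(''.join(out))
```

Execution trace: 'B' (except TypeError) → 'H' (after the try/except). Output: BH

Answer: BH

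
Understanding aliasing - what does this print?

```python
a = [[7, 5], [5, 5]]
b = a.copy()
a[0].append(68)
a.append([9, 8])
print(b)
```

Key concept: shallow copy with nested lists.
Step by step:
`a = [[7, 5], [5, 5]]` → a = [[7, 5], [5, 5]]
`b = a.copy()` → b = [[7, 5], [5, 5]]
`a[0].append(68)` → a = [[7, 5, 68], [5, 5]]; b = [[7, 5, 68], [5, 5]]
`a.append([9, 8])` → a = [[7, 5, 68], [5, 5], [9, 8]]
`print(b)` → prints [[7, 5, 68], [5, 5]]

Answer: [[7, 5, 68], [5, 5]]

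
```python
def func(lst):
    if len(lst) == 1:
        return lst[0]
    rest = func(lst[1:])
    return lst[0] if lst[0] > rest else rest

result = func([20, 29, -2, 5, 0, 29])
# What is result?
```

Recursive max over [20, 29, -2, 5, 0, 29] = 29

Answer: 29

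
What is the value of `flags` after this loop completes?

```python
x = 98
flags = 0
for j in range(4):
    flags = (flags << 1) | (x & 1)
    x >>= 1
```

Reverse lowest 4 bits of 98
`flags` takes the values: 0 → 1 → 2 → 4

Answer: 4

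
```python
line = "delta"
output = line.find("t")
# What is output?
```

Trace:
`line = "delta"` → line = 'delta'
`output = line.find("t")` → output = 3
So output = 3

Answer: 3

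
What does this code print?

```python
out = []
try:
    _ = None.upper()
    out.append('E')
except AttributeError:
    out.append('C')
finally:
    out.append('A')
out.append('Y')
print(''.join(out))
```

Execution trace: 'C' (except AttributeError) → 'A' (finally) → 'Y' (after the try/except). Output: CAY

Answer: CAY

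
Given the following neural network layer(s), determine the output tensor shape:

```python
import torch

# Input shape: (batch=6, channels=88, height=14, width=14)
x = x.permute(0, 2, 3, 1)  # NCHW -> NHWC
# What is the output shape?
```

Input: (6, 88, 14, 14) -> Output: (6, 14, 14, 88)

Answer: (6, 14, 14, 88)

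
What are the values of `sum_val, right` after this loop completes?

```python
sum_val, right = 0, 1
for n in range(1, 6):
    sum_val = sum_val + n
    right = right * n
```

Sum and factorial of 1 to 5
`sum_val, right` takes the values: (0, 1) → (1, 1) → (3, 1) → (3, 2) → (6, 2) → (6, 6) → (10, 6) → (10, 24) → (15, 24) → (15, 120)

Answer: 15, 120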